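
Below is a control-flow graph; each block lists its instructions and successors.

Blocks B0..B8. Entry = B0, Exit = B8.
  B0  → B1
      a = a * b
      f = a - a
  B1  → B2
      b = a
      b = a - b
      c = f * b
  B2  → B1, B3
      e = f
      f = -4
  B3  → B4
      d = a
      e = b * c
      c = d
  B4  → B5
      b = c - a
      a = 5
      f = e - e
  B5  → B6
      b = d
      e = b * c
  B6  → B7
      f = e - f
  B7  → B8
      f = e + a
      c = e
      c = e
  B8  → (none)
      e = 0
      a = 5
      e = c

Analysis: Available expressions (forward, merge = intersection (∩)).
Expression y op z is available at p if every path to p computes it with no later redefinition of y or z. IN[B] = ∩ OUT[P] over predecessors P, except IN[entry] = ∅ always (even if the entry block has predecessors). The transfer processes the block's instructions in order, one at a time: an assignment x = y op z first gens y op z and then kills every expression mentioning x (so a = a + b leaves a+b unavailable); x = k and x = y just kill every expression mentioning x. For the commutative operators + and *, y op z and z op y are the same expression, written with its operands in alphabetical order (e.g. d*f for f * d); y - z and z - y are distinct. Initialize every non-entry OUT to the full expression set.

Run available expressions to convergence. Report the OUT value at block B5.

Answer: {b*c}

Derivation:
Converged values:
  B0:  IN={}  OUT={a-a}
  B1:  IN={a-a}  OUT={a-a, b*f}
  B2:  IN={a-a, b*f}  OUT={a-a}
  B3:  IN={a-a}  OUT={a-a}
  B4:  IN={a-a}  OUT={e-e}
  B5:  IN={e-e}  OUT={b*c}
  B6:  IN={b*c}  OUT={b*c}
  B7:  IN={b*c}  OUT={a+e}
  B8:  IN={a+e}  OUT={}

Merge at B5: IN[B5] = OUT[B4] = {e-e}
Applying B5's transfer function to that IN value gives OUT[B5] (row B5 above).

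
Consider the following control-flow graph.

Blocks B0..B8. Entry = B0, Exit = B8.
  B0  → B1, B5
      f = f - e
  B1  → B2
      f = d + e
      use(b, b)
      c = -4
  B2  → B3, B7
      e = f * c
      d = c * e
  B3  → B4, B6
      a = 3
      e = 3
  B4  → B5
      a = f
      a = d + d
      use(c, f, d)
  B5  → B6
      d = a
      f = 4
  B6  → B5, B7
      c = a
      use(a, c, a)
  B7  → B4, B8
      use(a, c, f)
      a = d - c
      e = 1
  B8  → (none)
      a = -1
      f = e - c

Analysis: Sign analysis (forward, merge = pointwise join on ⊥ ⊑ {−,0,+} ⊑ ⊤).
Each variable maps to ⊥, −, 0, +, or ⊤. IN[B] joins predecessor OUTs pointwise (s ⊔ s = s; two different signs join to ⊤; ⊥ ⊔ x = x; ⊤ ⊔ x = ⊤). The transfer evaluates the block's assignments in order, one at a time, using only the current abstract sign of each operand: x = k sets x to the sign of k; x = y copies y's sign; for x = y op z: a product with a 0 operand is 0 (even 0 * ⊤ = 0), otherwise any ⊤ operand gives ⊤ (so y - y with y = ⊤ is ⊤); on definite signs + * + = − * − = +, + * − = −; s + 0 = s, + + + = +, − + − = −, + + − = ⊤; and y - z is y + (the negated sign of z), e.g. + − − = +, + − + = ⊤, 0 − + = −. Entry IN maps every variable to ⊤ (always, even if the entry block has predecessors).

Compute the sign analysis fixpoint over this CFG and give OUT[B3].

Answer: {a: +, b: ⊤, c: -, d: ⊤, e: +, f: ⊤}

Working:
Converged values:
  B0:  IN=(all ⊤)  OUT=(all ⊤)
  B1:  IN=(all ⊤)  OUT={c:-; rest ⊤}
  B2:  IN={c:-; rest ⊤}  OUT={c:-; rest ⊤}
  B3:  IN={c:-; rest ⊤}  OUT={a:+, c:-, e:+; rest ⊤}
  B4:  IN={e:+; rest ⊤}  OUT={e:+; rest ⊤}
  B5:  IN=(all ⊤)  OUT={f:+; rest ⊤}
  B6:  IN=(all ⊤)  OUT=(all ⊤)
  B7:  IN=(all ⊤)  OUT={e:+; rest ⊤}
  B8:  IN={e:+; rest ⊤}  OUT={a:-, e:+; rest ⊤}

Merge at B3: IN[B3] = OUT[B2] = {a: ⊤, b: ⊤, c: -, d: ⊤, e: ⊤, f: ⊤}
Applying B3's transfer function to that IN value gives OUT[B3] (row B3 above).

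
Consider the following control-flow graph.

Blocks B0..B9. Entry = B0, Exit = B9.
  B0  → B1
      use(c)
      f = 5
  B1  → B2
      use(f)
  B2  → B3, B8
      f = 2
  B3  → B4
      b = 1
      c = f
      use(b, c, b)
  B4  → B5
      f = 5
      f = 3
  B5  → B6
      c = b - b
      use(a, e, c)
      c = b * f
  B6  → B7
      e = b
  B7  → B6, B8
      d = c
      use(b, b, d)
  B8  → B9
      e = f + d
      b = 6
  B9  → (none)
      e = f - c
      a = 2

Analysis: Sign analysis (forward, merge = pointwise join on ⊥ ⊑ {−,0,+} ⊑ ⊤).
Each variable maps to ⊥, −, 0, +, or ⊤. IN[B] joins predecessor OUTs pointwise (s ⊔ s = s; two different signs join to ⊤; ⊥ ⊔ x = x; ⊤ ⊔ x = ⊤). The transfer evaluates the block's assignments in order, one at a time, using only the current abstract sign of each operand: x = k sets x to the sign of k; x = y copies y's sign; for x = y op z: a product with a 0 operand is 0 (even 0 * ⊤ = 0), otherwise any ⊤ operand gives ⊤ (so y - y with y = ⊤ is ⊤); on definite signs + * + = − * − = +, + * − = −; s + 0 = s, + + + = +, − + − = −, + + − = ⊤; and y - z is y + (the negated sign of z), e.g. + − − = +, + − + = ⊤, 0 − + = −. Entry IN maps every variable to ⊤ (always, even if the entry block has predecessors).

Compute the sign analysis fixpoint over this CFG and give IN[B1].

Answer: {a: ⊤, b: ⊤, c: ⊤, d: ⊤, e: ⊤, f: +}

Working:
Converged values:
  B0: | IN=(all ⊤) | OUT={f:+; rest ⊤}
  B1: | IN={f:+; rest ⊤} | OUT={f:+; rest ⊤}
  B2: | IN={f:+; rest ⊤} | OUT={f:+; rest ⊤}
  B3: | IN={f:+; rest ⊤} | OUT={b:+, c:+, f:+; rest ⊤}
  B4: | IN={b:+, c:+, f:+; rest ⊤} | OUT={b:+, c:+, f:+; rest ⊤}
  B5: | IN={b:+, c:+, f:+; rest ⊤} | OUT={b:+, c:+, f:+; rest ⊤}
  B6: | IN={b:+, c:+, f:+; rest ⊤} | OUT={b:+, c:+, e:+, f:+; rest ⊤}
  B7: | IN={b:+, c:+, e:+, f:+; rest ⊤} | OUT={b:+, c:+, d:+, e:+, f:+; rest ⊤}
  B8: | IN={f:+; rest ⊤} | OUT={b:+, f:+; rest ⊤}
  B9: | IN={b:+, f:+; rest ⊤} | OUT={a:+, b:+, f:+; rest ⊤}

Merge at B1: IN[B1] = OUT[B0] = {a: ⊤, b: ⊤, c: ⊤, d: ⊤, e: ⊤, f: +}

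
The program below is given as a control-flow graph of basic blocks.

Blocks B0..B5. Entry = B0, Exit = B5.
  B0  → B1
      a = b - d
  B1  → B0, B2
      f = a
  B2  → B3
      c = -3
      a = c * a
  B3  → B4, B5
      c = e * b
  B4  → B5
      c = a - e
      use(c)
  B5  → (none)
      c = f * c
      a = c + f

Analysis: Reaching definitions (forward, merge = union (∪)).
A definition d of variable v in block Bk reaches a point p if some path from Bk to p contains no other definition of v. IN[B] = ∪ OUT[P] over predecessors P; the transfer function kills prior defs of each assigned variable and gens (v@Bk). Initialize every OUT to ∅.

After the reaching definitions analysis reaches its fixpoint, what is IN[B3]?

Per-block solution:
  B0: | IN={a@B0, f@B1} | OUT={a@B0, f@B1}
  B1: | IN={a@B0, f@B1} | OUT={a@B0, f@B1}
  B2: | IN={a@B0, f@B1} | OUT={a@B2, c@B2, f@B1}
  B3: | IN={a@B2, c@B2, f@B1} | OUT={a@B2, c@B3, f@B1}
  B4: | IN={a@B2, c@B3, f@B1} | OUT={a@B2, c@B4, f@B1}
  B5: | IN={a@B2, c@B3, c@B4, f@B1} | OUT={a@B5, c@B5, f@B1}

Merge at B3: IN[B3] = OUT[B2] = {a@B2, c@B2, f@B1}

Answer: {a@B2, c@B2, f@B1}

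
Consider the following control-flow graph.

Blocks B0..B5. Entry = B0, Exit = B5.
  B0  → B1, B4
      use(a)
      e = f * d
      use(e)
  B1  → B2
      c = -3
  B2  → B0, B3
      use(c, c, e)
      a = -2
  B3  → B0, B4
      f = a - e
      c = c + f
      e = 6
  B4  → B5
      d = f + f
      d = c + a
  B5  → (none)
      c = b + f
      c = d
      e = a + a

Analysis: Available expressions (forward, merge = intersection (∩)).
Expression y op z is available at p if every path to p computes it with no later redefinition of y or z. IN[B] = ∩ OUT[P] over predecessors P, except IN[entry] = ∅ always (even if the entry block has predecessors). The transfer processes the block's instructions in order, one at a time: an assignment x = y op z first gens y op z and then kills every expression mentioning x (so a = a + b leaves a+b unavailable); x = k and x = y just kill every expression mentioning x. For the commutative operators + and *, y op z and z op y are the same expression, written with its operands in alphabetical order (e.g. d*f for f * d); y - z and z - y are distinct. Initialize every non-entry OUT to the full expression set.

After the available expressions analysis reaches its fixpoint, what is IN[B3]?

Converged values:
  B0:   IN={}   OUT={d*f}
  B1:   IN={d*f}   OUT={d*f}
  B2:   IN={d*f}   OUT={d*f}
  B3:   IN={d*f}   OUT={}
  B4:   IN={}   OUT={a+c, f+f}
  B5:   IN={a+c, f+f}   OUT={a+a, b+f, f+f}

Merge at B3: IN[B3] = OUT[B2] = {d*f}

Answer: {d*f}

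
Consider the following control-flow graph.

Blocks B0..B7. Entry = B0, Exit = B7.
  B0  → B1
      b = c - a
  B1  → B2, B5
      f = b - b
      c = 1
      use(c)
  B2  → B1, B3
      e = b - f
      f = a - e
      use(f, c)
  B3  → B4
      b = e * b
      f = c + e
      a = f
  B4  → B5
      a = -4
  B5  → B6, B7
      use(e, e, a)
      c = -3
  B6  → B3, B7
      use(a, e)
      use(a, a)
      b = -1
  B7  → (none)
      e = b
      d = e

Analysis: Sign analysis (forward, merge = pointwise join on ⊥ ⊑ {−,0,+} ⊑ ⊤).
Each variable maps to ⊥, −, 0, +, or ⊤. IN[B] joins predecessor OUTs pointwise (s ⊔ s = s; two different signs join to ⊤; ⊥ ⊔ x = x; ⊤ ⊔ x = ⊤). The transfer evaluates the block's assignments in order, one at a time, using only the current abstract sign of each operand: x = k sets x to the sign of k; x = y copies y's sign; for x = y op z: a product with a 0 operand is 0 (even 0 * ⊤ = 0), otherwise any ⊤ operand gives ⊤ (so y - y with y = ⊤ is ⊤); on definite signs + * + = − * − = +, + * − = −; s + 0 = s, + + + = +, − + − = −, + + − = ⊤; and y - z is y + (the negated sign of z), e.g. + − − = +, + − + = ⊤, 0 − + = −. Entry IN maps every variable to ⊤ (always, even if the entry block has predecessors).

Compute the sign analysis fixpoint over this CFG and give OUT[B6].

Fixpoint table:
  B0:   IN=(all ⊤)   OUT=(all ⊤)
  B1:   IN=(all ⊤)   OUT={c:+; rest ⊤}
  B2:   IN={c:+; rest ⊤}   OUT={c:+; rest ⊤}
  B3:   IN=(all ⊤)   OUT=(all ⊤)
  B4:   IN=(all ⊤)   OUT={a:-; rest ⊤}
  B5:   IN=(all ⊤)   OUT={c:-; rest ⊤}
  B6:   IN={c:-; rest ⊤}   OUT={b:-, c:-; rest ⊤}
  B7:   IN={c:-; rest ⊤}   OUT={c:-; rest ⊤}

Merge at B6: IN[B6] = OUT[B5] = {a: ⊤, b: ⊤, c: -, d: ⊤, e: ⊤, f: ⊤}
Applying B6's transfer function to that IN value gives OUT[B6] (row B6 above).

Answer: {a: ⊤, b: -, c: -, d: ⊤, e: ⊤, f: ⊤}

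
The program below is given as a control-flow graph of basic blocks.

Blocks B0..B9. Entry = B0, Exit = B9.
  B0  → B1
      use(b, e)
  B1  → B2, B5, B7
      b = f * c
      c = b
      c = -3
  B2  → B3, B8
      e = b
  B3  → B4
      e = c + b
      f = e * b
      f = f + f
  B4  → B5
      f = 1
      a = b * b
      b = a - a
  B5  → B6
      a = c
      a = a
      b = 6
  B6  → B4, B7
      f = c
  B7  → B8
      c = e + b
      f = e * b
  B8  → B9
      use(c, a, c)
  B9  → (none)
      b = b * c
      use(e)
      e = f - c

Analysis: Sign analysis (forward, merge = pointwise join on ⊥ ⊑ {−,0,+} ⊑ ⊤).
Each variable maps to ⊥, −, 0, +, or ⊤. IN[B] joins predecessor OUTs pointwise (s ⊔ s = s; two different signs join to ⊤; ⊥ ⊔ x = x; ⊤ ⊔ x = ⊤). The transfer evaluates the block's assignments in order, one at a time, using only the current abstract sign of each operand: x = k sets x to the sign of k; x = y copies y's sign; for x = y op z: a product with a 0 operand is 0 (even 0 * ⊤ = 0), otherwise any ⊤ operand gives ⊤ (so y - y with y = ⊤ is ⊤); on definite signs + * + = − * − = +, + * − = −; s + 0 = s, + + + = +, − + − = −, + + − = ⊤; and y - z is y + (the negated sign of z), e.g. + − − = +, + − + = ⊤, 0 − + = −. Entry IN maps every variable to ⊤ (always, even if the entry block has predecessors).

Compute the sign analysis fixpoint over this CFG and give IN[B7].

Per-block solution:
  B0:   IN=(all ⊤)   OUT=(all ⊤)
  B1:   IN=(all ⊤)   OUT={c:-; rest ⊤}
  B2:   IN={c:-; rest ⊤}   OUT={c:-; rest ⊤}
  B3:   IN={c:-; rest ⊤}   OUT={c:-; rest ⊤}
  B4:   IN={c:-; rest ⊤}   OUT={c:-, f:+; rest ⊤}
  B5:   IN={c:-; rest ⊤}   OUT={a:-, b:+, c:-; rest ⊤}
  B6:   IN={a:-, b:+, c:-; rest ⊤}   OUT={a:-, b:+, c:-, f:-; rest ⊤}
  B7:   IN={c:-; rest ⊤}   OUT=(all ⊤)
  B8:   IN=(all ⊤)   OUT=(all ⊤)
  B9:   IN=(all ⊤)   OUT=(all ⊤)

Merge at B7: IN[B7] = OUT[B1] ⊔ OUT[B6] = {a: ⊤, b: ⊤, c: -, d: ⊤, e: ⊤, f: ⊤}

Answer: {a: ⊤, b: ⊤, c: -, d: ⊤, e: ⊤, f: ⊤}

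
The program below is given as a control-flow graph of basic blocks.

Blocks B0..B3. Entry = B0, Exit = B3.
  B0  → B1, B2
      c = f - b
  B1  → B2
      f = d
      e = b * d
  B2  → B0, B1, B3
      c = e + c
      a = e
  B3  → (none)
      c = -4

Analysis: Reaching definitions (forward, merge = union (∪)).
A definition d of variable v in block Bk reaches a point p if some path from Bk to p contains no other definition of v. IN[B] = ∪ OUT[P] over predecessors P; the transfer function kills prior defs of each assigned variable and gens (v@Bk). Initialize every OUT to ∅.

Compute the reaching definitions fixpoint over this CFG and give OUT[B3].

Answer: {a@B2, c@B3, e@B1, f@B1}

Working:
Per-block solution:
  B0: | IN={a@B2, c@B2, e@B1, f@B1} | OUT={a@B2, c@B0, e@B1, f@B1}
  B1: | IN={a@B2, c@B0, c@B2, e@B1, f@B1} | OUT={a@B2, c@B0, c@B2, e@B1, f@B1}
  B2: | IN={a@B2, c@B0, c@B2, e@B1, f@B1} | OUT={a@B2, c@B2, e@B1, f@B1}
  B3: | IN={a@B2, c@B2, e@B1, f@B1} | OUT={a@B2, c@B3, e@B1, f@B1}

Merge at B3: IN[B3] = OUT[B2] = {a@B2, c@B2, e@B1, f@B1}
Applying B3's transfer function to that IN value gives OUT[B3] (row B3 above).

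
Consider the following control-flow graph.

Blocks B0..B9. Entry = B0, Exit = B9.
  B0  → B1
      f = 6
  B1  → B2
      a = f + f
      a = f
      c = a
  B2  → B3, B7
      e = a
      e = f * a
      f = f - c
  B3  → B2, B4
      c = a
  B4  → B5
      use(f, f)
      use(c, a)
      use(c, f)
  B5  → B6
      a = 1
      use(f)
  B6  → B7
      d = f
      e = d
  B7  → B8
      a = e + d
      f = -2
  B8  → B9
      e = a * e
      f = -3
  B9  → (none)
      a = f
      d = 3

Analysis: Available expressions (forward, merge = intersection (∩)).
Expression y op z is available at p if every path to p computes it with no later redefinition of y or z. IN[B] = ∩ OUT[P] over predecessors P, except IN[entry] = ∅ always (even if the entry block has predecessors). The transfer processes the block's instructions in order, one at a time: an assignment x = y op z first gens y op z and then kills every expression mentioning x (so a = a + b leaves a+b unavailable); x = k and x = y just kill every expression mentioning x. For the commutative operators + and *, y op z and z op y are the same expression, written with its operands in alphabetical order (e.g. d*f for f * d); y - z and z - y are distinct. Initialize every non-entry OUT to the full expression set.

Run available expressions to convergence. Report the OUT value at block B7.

Per-block solution:
  B0:  IN={}  OUT={}
  B1:  IN={}  OUT={f+f}
  B2:  IN={}  OUT={}
  B3:  IN={}  OUT={}
  B4:  IN={}  OUT={}
  B5:  IN={}  OUT={}
  B6:  IN={}  OUT={}
  B7:  IN={}  OUT={d+e}
  B8:  IN={d+e}  OUT={}
  B9:  IN={}  OUT={}

Merge at B7: IN[B7] = OUT[B2] ∩ OUT[B6] = {}
Applying B7's transfer function to that IN value gives OUT[B7] (row B7 above).

Answer: {d+e}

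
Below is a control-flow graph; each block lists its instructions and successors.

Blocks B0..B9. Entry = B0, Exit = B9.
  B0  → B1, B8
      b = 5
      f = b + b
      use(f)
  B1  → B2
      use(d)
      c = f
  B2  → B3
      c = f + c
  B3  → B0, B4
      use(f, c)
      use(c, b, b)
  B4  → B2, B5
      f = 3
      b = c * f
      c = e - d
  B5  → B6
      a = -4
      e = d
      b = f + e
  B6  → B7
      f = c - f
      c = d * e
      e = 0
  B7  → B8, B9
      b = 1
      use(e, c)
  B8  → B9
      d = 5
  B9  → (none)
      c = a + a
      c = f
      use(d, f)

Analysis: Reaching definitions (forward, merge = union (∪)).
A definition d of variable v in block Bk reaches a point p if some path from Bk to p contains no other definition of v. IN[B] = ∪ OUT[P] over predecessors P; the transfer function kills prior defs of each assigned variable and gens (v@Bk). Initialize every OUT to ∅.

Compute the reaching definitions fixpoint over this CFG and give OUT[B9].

Converged values:
  B0:   IN={b@B0, b@B4, c@B2, f@B0, f@B4}   OUT={b@B0, c@B2, f@B0}
  B1:   IN={b@B0, c@B2, f@B0}   OUT={b@B0, c@B1, f@B0}
  B2:   IN={b@B0, b@B4, c@B1, c@B4, f@B0, f@B4}   OUT={b@B0, b@B4, c@B2, f@B0, f@B4}
  B3:   IN={b@B0, b@B4, c@B2, f@B0, f@B4}   OUT={b@B0, b@B4, c@B2, f@B0, f@B4}
  B4:   IN={b@B0, b@B4, c@B2, f@B0, f@B4}   OUT={b@B4, c@B4, f@B4}
  B5:   IN={b@B4, c@B4, f@B4}   OUT={a@B5, b@B5, c@B4, e@B5, f@B4}
  B6:   IN={a@B5, b@B5, c@B4, e@B5, f@B4}   OUT={a@B5, b@B5, c@B6, e@B6, f@B6}
  B7:   IN={a@B5, b@B5, c@B6, e@B6, f@B6}   OUT={a@B5, b@B7, c@B6, e@B6, f@B6}
  B8:   IN={a@B5, b@B0, b@B7, c@B2, c@B6, e@B6, f@B0, f@B6}   OUT={a@B5, b@B0, b@B7, c@B2, c@B6, d@B8, e@B6, f@B0, f@B6}
  B9:   IN={a@B5, b@B0, b@B7, c@B2, c@B6, d@B8, e@B6, f@B0, f@B6}   OUT={a@B5, b@B0, b@B7, c@B9, d@B8, e@B6, f@B0, f@B6}

Merge at B9: IN[B9] = OUT[B7] ⊔ OUT[B8] = {a@B5, b@B0, b@B7, c@B2, c@B6, d@B8, e@B6, f@B0, f@B6}
Applying B9's transfer function to that IN value gives OUT[B9] (row B9 above).

Answer: {a@B5, b@B0, b@B7, c@B9, d@B8, e@B6, f@B0, f@B6}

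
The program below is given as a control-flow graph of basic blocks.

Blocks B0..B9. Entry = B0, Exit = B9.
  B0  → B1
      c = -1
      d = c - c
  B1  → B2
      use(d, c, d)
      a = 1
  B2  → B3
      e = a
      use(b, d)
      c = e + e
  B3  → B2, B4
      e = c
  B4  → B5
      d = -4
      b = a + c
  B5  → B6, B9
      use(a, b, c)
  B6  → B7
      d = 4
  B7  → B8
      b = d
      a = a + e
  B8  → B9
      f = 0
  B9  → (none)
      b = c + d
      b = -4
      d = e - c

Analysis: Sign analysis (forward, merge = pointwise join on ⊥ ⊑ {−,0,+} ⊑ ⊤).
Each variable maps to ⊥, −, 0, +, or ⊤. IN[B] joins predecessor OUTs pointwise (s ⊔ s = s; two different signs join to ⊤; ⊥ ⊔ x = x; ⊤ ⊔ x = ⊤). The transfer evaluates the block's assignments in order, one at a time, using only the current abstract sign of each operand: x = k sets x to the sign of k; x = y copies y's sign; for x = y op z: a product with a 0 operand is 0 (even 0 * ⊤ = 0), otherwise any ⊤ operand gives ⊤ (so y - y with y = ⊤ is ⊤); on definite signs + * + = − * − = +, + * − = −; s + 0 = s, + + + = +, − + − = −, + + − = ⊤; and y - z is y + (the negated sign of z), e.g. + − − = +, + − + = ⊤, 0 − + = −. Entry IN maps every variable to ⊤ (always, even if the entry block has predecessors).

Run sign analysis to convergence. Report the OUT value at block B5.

Answer: {a: +, b: +, c: +, d: -, e: +, f: ⊤}

Trace:
Per-block solution:
  B0:  IN=(all ⊤)  OUT={c:-; rest ⊤}
  B1:  IN={c:-; rest ⊤}  OUT={a:+, c:-; rest ⊤}
  B2:  IN={a:+; rest ⊤}  OUT={a:+, c:+, e:+; rest ⊤}
  B3:  IN={a:+, c:+, e:+; rest ⊤}  OUT={a:+, c:+, e:+; rest ⊤}
  B4:  IN={a:+, c:+, e:+; rest ⊤}  OUT={a:+, b:+, c:+, d:-, e:+; rest ⊤}
  B5:  IN={a:+, b:+, c:+, d:-, e:+; rest ⊤}  OUT={a:+, b:+, c:+, d:-, e:+; rest ⊤}
  B6:  IN={a:+, b:+, c:+, d:-, e:+; rest ⊤}  OUT={a:+, b:+, c:+, d:+, e:+; rest ⊤}
  B7:  IN={a:+, b:+, c:+, d:+, e:+; rest ⊤}  OUT={a:+, b:+, c:+, d:+, e:+; rest ⊤}
  B8:  IN={a:+, b:+, c:+, d:+, e:+; rest ⊤}  OUT={a:+, b:+, c:+, d:+, e:+, f:0; rest ⊤}
  B9:  IN={a:+, b:+, c:+, e:+; rest ⊤}  OUT={a:+, b:-, c:+, e:+; rest ⊤}

Merge at B5: IN[B5] = OUT[B4] = {a: +, b: +, c: +, d: -, e: +, f: ⊤}
Applying B5's transfer function to that IN value gives OUT[B5] (row B5 above).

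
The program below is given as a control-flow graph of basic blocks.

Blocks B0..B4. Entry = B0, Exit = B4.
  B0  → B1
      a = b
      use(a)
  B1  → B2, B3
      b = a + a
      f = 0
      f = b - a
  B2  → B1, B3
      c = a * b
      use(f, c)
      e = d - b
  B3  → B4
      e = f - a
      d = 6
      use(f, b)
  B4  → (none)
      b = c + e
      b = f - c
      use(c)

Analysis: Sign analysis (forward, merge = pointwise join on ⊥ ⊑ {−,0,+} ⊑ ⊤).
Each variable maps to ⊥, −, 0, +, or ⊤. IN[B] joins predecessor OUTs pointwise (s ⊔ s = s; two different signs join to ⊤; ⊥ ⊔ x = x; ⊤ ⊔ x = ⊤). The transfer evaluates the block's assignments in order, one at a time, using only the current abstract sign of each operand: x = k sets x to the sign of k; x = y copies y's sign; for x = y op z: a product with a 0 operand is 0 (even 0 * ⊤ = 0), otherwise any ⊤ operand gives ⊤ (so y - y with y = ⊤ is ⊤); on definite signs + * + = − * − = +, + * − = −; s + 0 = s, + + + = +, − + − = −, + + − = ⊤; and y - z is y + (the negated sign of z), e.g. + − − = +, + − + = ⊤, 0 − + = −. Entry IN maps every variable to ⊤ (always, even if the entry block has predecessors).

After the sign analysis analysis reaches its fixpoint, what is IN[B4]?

Converged values:
  B0:   IN=(all ⊤)   OUT=(all ⊤)
  B1:   IN=(all ⊤)   OUT=(all ⊤)
  B2:   IN=(all ⊤)   OUT=(all ⊤)
  B3:   IN=(all ⊤)   OUT={d:+; rest ⊤}
  B4:   IN={d:+; rest ⊤}   OUT={d:+; rest ⊤}

Merge at B4: IN[B4] = OUT[B3] = {a: ⊤, b: ⊤, c: ⊤, d: +, e: ⊤, f: ⊤}

Answer: {a: ⊤, b: ⊤, c: ⊤, d: +, e: ⊤, f: ⊤}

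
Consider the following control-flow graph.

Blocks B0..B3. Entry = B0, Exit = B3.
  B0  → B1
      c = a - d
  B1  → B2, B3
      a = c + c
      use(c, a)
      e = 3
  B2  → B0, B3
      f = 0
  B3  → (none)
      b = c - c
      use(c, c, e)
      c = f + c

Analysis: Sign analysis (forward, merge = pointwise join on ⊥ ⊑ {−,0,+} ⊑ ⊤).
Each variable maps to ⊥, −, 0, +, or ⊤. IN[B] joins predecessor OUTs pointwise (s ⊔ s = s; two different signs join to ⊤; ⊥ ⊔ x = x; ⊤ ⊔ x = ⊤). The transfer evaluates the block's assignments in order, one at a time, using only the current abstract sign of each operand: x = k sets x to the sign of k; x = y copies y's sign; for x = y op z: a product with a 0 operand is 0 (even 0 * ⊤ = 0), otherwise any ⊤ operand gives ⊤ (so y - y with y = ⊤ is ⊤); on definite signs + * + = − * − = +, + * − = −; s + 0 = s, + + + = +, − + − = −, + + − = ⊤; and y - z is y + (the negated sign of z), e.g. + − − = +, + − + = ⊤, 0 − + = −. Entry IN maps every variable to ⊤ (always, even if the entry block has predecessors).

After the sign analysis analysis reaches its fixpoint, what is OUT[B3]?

Fixpoint table:
  B0: | IN=(all ⊤) | OUT=(all ⊤)
  B1: | IN=(all ⊤) | OUT={e:+; rest ⊤}
  B2: | IN={e:+; rest ⊤} | OUT={e:+, f:0; rest ⊤}
  B3: | IN={e:+; rest ⊤} | OUT={e:+; rest ⊤}

Merge at B3: IN[B3] = OUT[B1] ⊔ OUT[B2] = {a: ⊤, b: ⊤, c: ⊤, d: ⊤, e: +, f: ⊤}
Applying B3's transfer function to that IN value gives OUT[B3] (row B3 above).

Answer: {a: ⊤, b: ⊤, c: ⊤, d: ⊤, e: +, f: ⊤}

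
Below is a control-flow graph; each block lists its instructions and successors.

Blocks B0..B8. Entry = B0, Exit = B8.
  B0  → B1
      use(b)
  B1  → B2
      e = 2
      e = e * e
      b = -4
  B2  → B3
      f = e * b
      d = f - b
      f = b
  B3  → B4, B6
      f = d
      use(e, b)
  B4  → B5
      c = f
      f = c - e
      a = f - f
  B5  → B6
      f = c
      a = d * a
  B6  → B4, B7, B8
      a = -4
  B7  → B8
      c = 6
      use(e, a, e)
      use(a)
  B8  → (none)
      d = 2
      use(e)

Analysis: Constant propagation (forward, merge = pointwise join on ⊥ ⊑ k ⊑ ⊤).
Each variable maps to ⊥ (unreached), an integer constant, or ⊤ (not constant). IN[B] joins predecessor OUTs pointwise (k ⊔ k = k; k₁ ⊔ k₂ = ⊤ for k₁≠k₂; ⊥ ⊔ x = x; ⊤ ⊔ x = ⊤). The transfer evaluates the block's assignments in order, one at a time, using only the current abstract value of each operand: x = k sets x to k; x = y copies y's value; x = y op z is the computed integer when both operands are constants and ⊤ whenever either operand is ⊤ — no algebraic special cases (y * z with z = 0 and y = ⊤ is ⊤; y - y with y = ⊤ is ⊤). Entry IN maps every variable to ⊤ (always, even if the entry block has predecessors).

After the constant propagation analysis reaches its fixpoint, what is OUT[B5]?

Answer: {a: 0, b: -4, c: -12, d: -12, e: 4, f: -12}

Working:
Fixpoint table:
  B0: | IN=(all ⊤) | OUT=(all ⊤)
  B1: | IN=(all ⊤) | OUT={b:-4, e:4; rest ⊤}
  B2: | IN={b:-4, e:4; rest ⊤} | OUT={b:-4, d:-12, e:4, f:-4; rest ⊤}
  B3: | IN={b:-4, d:-12, e:4, f:-4; rest ⊤} | OUT={b:-4, d:-12, e:4, f:-12; rest ⊤}
  B4: | IN={b:-4, d:-12, e:4, f:-12; rest ⊤} | OUT={a:0, b:-4, c:-12, d:-12, e:4, f:-16; rest ⊤}
  B5: | IN={a:0, b:-4, c:-12, d:-12, e:4, f:-16; rest ⊤} | OUT={a:0, b:-4, c:-12, d:-12, e:4, f:-12; rest ⊤}
  B6: | IN={b:-4, d:-12, e:4, f:-12; rest ⊤} | OUT={a:-4, b:-4, d:-12, e:4, f:-12; rest ⊤}
  B7: | IN={a:-4, b:-4, d:-12, e:4, f:-12; rest ⊤} | OUT={a:-4, b:-4, c:6, d:-12, e:4, f:-12; rest ⊤}
  B8: | IN={a:-4, b:-4, d:-12, e:4, f:-12; rest ⊤} | OUT={a:-4, b:-4, d:2, e:4, f:-12; rest ⊤}

Merge at B5: IN[B5] = OUT[B4] = {a: 0, b: -4, c: -12, d: -12, e: 4, f: -16}
Applying B5's transfer function to that IN value gives OUT[B5] (row B5 above).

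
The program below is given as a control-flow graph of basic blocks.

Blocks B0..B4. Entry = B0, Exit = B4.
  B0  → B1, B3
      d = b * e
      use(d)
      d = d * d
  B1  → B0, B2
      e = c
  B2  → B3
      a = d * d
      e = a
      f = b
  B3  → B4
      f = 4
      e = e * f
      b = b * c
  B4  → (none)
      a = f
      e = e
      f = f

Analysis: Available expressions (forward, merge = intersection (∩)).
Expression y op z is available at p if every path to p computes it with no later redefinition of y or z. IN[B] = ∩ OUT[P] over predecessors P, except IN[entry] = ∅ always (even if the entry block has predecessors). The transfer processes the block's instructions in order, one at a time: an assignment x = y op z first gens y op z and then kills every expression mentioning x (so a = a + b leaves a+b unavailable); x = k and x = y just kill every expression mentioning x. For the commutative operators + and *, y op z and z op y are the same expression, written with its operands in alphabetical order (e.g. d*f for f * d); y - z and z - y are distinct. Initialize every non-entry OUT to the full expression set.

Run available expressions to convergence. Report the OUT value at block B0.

Converged values:
  B0: | IN={} | OUT={b*e}
  B1: | IN={b*e} | OUT={}
  B2: | IN={} | OUT={d*d}
  B3: | IN={} | OUT={}
  B4: | IN={} | OUT={}

Merge at B0 (entry node, so the boundary value {} is joined with the incoming edge(s)): IN[B0] = {} ∩ OUT[B1] = {}
Applying B0's transfer function to that IN value gives OUT[B0] (row B0 above).

Answer: {b*e}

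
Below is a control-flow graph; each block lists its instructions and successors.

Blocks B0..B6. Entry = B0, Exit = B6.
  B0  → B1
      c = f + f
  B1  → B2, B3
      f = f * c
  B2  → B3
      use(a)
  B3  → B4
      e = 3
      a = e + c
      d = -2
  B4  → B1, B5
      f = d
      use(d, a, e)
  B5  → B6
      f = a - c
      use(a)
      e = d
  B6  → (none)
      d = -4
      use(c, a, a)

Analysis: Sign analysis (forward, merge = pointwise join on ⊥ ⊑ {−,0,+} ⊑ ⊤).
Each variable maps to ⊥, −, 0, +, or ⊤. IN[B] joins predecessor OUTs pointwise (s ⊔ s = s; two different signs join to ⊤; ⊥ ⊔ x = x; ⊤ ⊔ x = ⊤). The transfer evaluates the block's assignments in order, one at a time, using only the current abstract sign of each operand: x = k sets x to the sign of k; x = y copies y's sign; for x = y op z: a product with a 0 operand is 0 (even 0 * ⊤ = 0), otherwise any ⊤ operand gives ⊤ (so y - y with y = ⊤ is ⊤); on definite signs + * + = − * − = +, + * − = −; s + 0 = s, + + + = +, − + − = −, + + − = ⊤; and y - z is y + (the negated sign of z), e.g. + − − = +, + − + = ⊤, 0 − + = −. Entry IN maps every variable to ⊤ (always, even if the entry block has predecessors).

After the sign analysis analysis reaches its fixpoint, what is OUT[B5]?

Answer: {a: ⊤, b: ⊤, c: ⊤, d: -, e: -, f: ⊤}

Derivation:
Fixpoint table:
  B0: | IN=(all ⊤) | OUT=(all ⊤)
  B1: | IN=(all ⊤) | OUT=(all ⊤)
  B2: | IN=(all ⊤) | OUT=(all ⊤)
  B3: | IN=(all ⊤) | OUT={d:-, e:+; rest ⊤}
  B4: | IN={d:-, e:+; rest ⊤} | OUT={d:-, e:+, f:-; rest ⊤}
  B5: | IN={d:-, e:+, f:-; rest ⊤} | OUT={d:-, e:-; rest ⊤}
  B6: | IN={d:-, e:-; rest ⊤} | OUT={d:-, e:-; rest ⊤}

Merge at B5: IN[B5] = OUT[B4] = {a: ⊤, b: ⊤, c: ⊤, d: -, e: +, f: -}
Applying B5's transfer function to that IN value gives OUT[B5] (row B5 above).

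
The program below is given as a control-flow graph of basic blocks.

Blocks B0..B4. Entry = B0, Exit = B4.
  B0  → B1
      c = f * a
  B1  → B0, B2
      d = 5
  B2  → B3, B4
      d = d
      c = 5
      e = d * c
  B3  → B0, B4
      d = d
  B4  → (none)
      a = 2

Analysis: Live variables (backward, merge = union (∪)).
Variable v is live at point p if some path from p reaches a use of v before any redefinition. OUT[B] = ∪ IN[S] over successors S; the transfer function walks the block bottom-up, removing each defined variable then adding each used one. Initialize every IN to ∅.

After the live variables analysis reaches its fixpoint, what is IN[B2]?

Answer: {a, d, f}

Derivation:
Converged values:
  B0:   IN={a, f}   OUT={a, f}
  B1:   IN={a, f}   OUT={a, d, f}
  B2:   IN={a, d, f}   OUT={a, d, f}
  B3:   IN={a, d, f}   OUT={a, f}
  B4:   IN={}   OUT={}

Merge at B2: OUT[B2] = IN[B3] ⊔ IN[B4] = {a, d, f}
Applying B2's transfer function to that OUT value gives IN[B2] (row B2 above).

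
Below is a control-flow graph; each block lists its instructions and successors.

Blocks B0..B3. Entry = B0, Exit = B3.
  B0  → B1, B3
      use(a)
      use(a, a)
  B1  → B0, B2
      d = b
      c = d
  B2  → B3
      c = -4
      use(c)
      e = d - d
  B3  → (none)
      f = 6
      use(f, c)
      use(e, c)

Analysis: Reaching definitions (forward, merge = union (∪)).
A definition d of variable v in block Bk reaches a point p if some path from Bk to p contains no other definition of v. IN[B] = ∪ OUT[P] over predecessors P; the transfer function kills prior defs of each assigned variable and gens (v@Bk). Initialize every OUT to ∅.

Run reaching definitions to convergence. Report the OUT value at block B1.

Answer: {c@B1, d@B1}

Derivation:
Fixpoint table:
  B0:  IN={c@B1, d@B1}  OUT={c@B1, d@B1}
  B1:  IN={c@B1, d@B1}  OUT={c@B1, d@B1}
  B2:  IN={c@B1, d@B1}  OUT={c@B2, d@B1, e@B2}
  B3:  IN={c@B1, c@B2, d@B1, e@B2}  OUT={c@B1, c@B2, d@B1, e@B2, f@B3}

Merge at B1: IN[B1] = OUT[B0] = {c@B1, d@B1}
Applying B1's transfer function to that IN value gives OUT[B1] (row B1 above).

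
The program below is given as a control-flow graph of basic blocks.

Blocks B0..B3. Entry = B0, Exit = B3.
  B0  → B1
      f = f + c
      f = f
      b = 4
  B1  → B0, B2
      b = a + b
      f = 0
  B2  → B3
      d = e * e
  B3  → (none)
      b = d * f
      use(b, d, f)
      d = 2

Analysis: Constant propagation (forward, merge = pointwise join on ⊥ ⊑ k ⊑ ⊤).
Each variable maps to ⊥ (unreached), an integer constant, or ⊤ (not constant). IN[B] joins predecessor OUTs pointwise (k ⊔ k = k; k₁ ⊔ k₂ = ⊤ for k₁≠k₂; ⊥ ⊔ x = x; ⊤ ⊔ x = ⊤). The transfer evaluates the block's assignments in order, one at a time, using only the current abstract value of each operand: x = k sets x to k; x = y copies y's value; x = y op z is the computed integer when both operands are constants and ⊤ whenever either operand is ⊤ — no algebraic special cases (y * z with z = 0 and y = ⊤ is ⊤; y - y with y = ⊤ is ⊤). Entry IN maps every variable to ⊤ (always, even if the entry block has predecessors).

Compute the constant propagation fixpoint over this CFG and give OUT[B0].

Fixpoint table:
  B0:   IN=(all ⊤)   OUT={b:4; rest ⊤}
  B1:   IN={b:4; rest ⊤}   OUT={f:0; rest ⊤}
  B2:   IN={f:0; rest ⊤}   OUT={f:0; rest ⊤}
  B3:   IN={f:0; rest ⊤}   OUT={d:2, f:0; rest ⊤}

Merge at B0 (entry node, so the boundary value (all ⊤) is joined with the incoming edge(s)): IN[B0] = (all ⊤) ⊔ OUT[B1] = {a: ⊤, b: ⊤, c: ⊤, d: ⊤, e: ⊤, f: ⊤}
Applying B0's transfer function to that IN value gives OUT[B0] (row B0 above).

Answer: {a: ⊤, b: 4, c: ⊤, d: ⊤, e: ⊤, f: ⊤}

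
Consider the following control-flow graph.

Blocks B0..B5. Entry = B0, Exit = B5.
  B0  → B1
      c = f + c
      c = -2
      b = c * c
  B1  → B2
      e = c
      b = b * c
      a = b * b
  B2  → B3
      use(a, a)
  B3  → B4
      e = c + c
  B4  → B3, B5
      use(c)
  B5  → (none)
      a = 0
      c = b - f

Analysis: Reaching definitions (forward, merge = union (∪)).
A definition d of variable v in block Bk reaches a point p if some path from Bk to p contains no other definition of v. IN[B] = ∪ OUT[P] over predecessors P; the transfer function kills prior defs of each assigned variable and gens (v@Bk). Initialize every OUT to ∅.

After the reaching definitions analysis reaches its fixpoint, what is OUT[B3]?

Answer: {a@B1, b@B1, c@B0, e@B3}

Working:
Per-block solution:
  B0:   IN={}   OUT={b@B0, c@B0}
  B1:   IN={b@B0, c@B0}   OUT={a@B1, b@B1, c@B0, e@B1}
  B2:   IN={a@B1, b@B1, c@B0, e@B1}   OUT={a@B1, b@B1, c@B0, e@B1}
  B3:   IN={a@B1, b@B1, c@B0, e@B1, e@B3}   OUT={a@B1, b@B1, c@B0, e@B3}
  B4:   IN={a@B1, b@B1, c@B0, e@B3}   OUT={a@B1, b@B1, c@B0, e@B3}
  B5:   IN={a@B1, b@B1, c@B0, e@B3}   OUT={a@B5, b@B1, c@B5, e@B3}

Merge at B3: IN[B3] = OUT[B2] ⊔ OUT[B4] = {a@B1, b@B1, c@B0, e@B1, e@B3}
Applying B3's transfer function to that IN value gives OUT[B3] (row B3 above).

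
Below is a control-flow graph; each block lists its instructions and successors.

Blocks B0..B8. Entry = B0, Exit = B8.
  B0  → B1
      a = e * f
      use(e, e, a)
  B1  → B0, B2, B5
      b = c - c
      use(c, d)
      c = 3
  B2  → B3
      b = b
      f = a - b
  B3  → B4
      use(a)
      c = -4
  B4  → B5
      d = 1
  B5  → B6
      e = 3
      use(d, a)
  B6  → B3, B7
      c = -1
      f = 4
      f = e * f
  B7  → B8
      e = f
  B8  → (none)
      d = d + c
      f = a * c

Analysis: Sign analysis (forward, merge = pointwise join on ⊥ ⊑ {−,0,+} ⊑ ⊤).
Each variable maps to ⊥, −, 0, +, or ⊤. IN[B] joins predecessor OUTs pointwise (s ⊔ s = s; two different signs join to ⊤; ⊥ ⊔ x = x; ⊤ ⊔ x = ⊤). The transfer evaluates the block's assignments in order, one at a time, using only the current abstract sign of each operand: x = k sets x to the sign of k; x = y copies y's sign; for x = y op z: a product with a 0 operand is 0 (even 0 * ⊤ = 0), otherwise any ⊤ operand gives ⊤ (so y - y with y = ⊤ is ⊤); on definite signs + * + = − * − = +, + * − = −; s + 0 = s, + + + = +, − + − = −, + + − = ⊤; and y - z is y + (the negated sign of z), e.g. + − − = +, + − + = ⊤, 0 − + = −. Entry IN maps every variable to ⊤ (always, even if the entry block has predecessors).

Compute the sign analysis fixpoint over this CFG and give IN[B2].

Answer: {a: ⊤, b: ⊤, c: +, d: ⊤, e: ⊤, f: ⊤}

Derivation:
Per-block solution:
  B0:  IN=(all ⊤)  OUT=(all ⊤)
  B1:  IN=(all ⊤)  OUT={c:+; rest ⊤}
  B2:  IN={c:+; rest ⊤}  OUT={c:+; rest ⊤}
  B3:  IN=(all ⊤)  OUT={c:-; rest ⊤}
  B4:  IN={c:-; rest ⊤}  OUT={c:-, d:+; rest ⊤}
  B5:  IN=(all ⊤)  OUT={e:+; rest ⊤}
  B6:  IN={e:+; rest ⊤}  OUT={c:-, e:+, f:+; rest ⊤}
  B7:  IN={c:-, e:+, f:+; rest ⊤}  OUT={c:-, e:+, f:+; rest ⊤}
  B8:  IN={c:-, e:+, f:+; rest ⊤}  OUT={c:-, e:+; rest ⊤}

Merge at B2: IN[B2] = OUT[B1] = {a: ⊤, b: ⊤, c: +, d: ⊤, e: ⊤, f: ⊤}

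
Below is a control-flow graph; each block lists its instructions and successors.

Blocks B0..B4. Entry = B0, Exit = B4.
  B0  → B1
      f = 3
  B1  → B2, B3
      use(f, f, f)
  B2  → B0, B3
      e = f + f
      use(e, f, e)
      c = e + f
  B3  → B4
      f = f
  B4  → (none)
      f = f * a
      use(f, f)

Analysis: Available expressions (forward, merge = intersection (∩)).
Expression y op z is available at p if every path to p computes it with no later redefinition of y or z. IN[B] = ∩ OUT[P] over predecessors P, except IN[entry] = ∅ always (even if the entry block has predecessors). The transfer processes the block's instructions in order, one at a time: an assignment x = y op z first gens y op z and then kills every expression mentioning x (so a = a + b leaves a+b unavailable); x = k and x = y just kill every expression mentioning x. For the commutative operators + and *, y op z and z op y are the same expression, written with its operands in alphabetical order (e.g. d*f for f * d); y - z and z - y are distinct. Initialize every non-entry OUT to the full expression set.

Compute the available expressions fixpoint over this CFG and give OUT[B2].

Converged values:
  B0: | IN={} | OUT={}
  B1: | IN={} | OUT={}
  B2: | IN={} | OUT={e+f, f+f}
  B3: | IN={} | OUT={}
  B4: | IN={} | OUT={}

Merge at B2: IN[B2] = OUT[B1] = {}
Applying B2's transfer function to that IN value gives OUT[B2] (row B2 above).

Answer: {e+f, f+f}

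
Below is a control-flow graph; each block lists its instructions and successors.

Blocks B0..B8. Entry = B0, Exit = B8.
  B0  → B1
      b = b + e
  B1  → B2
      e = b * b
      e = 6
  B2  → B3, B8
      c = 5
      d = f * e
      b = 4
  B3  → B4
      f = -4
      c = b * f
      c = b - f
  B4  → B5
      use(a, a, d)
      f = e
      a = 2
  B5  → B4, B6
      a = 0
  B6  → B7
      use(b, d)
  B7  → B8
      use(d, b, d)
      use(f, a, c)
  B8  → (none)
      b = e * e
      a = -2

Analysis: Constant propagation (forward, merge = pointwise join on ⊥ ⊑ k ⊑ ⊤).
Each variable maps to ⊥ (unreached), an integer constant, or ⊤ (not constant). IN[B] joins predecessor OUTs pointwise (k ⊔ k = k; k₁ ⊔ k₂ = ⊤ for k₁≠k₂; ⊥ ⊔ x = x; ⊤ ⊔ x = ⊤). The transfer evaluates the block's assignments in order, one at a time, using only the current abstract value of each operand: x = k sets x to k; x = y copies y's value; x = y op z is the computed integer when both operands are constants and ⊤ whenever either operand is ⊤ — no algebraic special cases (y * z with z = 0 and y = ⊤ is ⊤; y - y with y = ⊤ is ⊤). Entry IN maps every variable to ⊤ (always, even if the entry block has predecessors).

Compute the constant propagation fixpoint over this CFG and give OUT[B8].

Converged values:
  B0: | IN=(all ⊤) | OUT=(all ⊤)
  B1: | IN=(all ⊤) | OUT={e:6; rest ⊤}
  B2: | IN={e:6; rest ⊤} | OUT={b:4, c:5, e:6; rest ⊤}
  B3: | IN={b:4, c:5, e:6; rest ⊤} | OUT={b:4, c:8, e:6, f:-4; rest ⊤}
  B4: | IN={b:4, c:8, e:6; rest ⊤} | OUT={a:2, b:4, c:8, e:6, f:6; rest ⊤}
  B5: | IN={a:2, b:4, c:8, e:6, f:6; rest ⊤} | OUT={a:0, b:4, c:8, e:6, f:6; rest ⊤}
  B6: | IN={a:0, b:4, c:8, e:6, f:6; rest ⊤} | OUT={a:0, b:4, c:8, e:6, f:6; rest ⊤}
  B7: | IN={a:0, b:4, c:8, e:6, f:6; rest ⊤} | OUT={a:0, b:4, c:8, e:6, f:6; rest ⊤}
  B8: | IN={b:4, e:6; rest ⊤} | OUT={a:-2, b:36, e:6; rest ⊤}

Merge at B8: IN[B8] = OUT[B2] ⊔ OUT[B7] = {a: ⊤, b: 4, c: ⊤, d: ⊤, e: 6, f: ⊤}
Applying B8's transfer function to that IN value gives OUT[B8] (row B8 above).

Answer: {a: -2, b: 36, c: ⊤, d: ⊤, e: 6, f: ⊤}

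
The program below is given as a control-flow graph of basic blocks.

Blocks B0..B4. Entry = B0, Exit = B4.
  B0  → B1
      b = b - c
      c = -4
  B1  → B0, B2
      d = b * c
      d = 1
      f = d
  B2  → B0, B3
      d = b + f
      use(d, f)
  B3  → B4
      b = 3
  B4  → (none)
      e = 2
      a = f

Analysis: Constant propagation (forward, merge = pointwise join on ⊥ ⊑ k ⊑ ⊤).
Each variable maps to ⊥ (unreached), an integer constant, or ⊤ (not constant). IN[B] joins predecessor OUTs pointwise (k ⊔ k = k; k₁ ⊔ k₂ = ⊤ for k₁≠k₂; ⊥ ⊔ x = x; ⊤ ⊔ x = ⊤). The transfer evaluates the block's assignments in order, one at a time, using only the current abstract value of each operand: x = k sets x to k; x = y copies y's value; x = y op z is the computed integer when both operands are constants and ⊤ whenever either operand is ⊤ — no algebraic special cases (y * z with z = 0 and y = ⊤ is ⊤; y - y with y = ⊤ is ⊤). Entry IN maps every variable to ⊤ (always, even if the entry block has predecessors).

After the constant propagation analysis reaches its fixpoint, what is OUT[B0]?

Answer: {a: ⊤, b: ⊤, c: -4, d: ⊤, e: ⊤, f: ⊤}

Working:
Per-block solution:
  B0:  IN=(all ⊤)  OUT={c:-4; rest ⊤}
  B1:  IN={c:-4; rest ⊤}  OUT={c:-4, d:1, f:1; rest ⊤}
  B2:  IN={c:-4, d:1, f:1; rest ⊤}  OUT={c:-4, f:1; rest ⊤}
  B3:  IN={c:-4, f:1; rest ⊤}  OUT={b:3, c:-4, f:1; rest ⊤}
  B4:  IN={b:3, c:-4, f:1; rest ⊤}  OUT={a:1, b:3, c:-4, e:2, f:1; rest ⊤}

Merge at B0 (entry node, so the boundary value (all ⊤) is joined with the incoming edge(s)): IN[B0] = (all ⊤) ⊔ OUT[B1] ⊔ OUT[B2] = {a: ⊤, b: ⊤, c: ⊤, d: ⊤, e: ⊤, f: ⊤}
Applying B0's transfer function to that IN value gives OUT[B0] (row B0 above).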